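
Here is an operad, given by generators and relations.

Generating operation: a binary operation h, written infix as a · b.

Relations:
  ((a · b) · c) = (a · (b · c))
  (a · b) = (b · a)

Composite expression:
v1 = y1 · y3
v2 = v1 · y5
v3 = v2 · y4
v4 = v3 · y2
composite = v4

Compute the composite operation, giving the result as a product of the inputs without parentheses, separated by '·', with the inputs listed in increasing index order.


y1 · y2 · y3 · y4 · y5

With h associative and commutative, the y-input set is all that matters.
(y1 · y3) linearizes to y1 · y3
((y1 · y3) · y5) linearizes to y1 · y3 · y5
(((y1 · y3) · y5) · y4) linearizes to y1 · y3 · y5 · y4
((((y1 · y3) · y5) · y4) · y2) linearizes to y1 · y3 · y5 · y4 · y2
sorting the factors by input index: y1 · y2 · y3 · y4 · y5


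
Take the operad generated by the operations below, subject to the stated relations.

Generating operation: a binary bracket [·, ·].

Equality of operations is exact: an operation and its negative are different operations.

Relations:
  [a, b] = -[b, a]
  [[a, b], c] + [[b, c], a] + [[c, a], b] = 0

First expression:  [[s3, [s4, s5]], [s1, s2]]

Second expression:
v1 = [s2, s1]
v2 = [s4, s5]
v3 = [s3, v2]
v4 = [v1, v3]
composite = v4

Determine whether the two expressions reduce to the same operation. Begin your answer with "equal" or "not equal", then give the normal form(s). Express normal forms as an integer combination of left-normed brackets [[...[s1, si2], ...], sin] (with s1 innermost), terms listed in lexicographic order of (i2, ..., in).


equal — both sides give -[[[[s1, s2], s3], s4], s5] + [[[[s1, s2], s3], s5], s4] + [[[[s1, s2], s4], s5], s3] - [[[[s1, s2], s5], s4], s3]


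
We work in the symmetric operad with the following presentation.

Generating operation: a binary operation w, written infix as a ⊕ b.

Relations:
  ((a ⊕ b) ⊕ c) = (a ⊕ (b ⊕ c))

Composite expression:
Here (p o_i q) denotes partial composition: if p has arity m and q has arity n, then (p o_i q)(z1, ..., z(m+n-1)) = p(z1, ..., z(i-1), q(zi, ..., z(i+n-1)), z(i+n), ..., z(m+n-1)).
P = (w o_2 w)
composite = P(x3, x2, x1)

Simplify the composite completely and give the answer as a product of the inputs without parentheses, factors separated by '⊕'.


x3 ⊕ x2 ⊕ x1

The w-tree's shape is irrelevant; the x-reading-order decides.
(x2 ⊕ x1) flattens to x2 ⊕ x1
(x3 ⊕ (x2 ⊕ x1)) flattens to x3 ⊕ x2 ⊕ x1


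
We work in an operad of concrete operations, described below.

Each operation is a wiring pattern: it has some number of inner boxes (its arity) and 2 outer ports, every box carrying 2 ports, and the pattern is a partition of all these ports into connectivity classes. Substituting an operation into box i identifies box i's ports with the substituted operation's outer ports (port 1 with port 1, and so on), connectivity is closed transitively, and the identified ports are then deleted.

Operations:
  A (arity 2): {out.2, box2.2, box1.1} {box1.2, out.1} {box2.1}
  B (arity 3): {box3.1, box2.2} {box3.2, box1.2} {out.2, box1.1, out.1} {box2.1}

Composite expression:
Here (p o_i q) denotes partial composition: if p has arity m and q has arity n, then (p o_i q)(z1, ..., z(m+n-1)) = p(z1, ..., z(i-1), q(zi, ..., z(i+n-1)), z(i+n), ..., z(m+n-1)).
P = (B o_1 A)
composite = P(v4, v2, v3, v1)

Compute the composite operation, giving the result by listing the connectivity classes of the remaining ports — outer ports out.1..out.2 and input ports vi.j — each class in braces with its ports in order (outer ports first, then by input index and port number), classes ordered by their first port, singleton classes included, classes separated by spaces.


Substituting into B glues patterns; closure does the rest.
through A, on inputs (v4, v2): {out.1, v4.2} {out.2, v2.2, v4.1} {v2.1} (out.j = stage outer ports)
through B, on inputs (v4, v2, v3, v1): {out.1, out.2, v4.2} {v1.1, v3.2} {v1.2, v2.2, v4.1} {v2.1} {v3.1} (out.j = stage outer ports)

{out.1, out.2, v4.2} {v1.1, v3.2} {v1.2, v2.2, v4.1} {v2.1} {v3.1}


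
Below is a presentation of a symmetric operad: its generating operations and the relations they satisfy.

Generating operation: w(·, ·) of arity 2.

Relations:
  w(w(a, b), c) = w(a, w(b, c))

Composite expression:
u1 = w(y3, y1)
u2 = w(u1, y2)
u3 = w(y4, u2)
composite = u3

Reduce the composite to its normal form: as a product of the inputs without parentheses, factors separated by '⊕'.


y4 ⊕ y3 ⊕ y1 ⊕ y2


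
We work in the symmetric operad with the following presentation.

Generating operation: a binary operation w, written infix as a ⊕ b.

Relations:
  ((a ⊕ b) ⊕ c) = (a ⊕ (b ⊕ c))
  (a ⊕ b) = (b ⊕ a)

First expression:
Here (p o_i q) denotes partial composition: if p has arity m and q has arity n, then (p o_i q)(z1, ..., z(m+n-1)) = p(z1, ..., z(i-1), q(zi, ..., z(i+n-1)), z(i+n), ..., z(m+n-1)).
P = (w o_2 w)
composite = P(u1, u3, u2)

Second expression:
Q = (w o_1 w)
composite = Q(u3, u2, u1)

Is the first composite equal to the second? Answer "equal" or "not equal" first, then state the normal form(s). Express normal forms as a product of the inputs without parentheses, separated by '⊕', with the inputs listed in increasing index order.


Normal form of the first expression: u1 ⊕ u2 ⊕ u3
Normal form of the second expression: u1 ⊕ u2 ⊕ u3
One common form — equal.

equal — both sides give u1 ⊕ u2 ⊕ u3


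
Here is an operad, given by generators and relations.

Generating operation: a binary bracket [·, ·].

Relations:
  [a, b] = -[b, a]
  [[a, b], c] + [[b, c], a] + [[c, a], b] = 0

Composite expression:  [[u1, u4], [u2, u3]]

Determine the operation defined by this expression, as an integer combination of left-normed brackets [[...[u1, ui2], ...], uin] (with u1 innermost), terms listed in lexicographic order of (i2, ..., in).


[[[u1, u4], u2], u3] - [[[u1, u4], u3], u2]

Expand each bracket as ab - ba; the u1-initial words give the coefficients.
Composite bracket: [[u1, u4], [u2, u3]]
The bracket unfolds into 8 signed words via [a, b] = ab - ba (2^3 = 8).
Keep just the words that open with u1:
  u1u4u2u3 (sign +1) contributes +[[[u1, u4], u2], u3]
  u1u4u3u2 (sign -1) contributes -[[[u1, u4], u3], u2]


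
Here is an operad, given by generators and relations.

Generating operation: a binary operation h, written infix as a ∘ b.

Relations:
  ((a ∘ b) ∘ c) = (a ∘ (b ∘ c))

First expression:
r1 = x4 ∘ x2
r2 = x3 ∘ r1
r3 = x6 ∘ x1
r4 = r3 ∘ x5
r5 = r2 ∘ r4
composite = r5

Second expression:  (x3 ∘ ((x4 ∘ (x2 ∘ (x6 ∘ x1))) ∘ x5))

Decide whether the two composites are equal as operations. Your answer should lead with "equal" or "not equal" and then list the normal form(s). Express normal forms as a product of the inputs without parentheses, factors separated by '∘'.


equal — both sides give x3 ∘ x4 ∘ x2 ∘ x6 ∘ x1 ∘ x5

The first expression reduces to x3 ∘ x4 ∘ x2 ∘ x6 ∘ x1 ∘ x5
The second expression reduces to x3 ∘ x4 ∘ x2 ∘ x6 ∘ x1 ∘ x5
Identical normal forms: equal.


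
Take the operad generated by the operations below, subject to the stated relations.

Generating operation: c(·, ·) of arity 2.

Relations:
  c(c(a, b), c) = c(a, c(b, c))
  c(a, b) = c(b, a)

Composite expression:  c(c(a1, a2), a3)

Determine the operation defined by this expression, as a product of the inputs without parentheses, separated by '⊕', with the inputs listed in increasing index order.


a1 ⊕ a2 ⊕ a3

Shape and order are irrelevant to c; the a-input set decides.
c(a1, a2) collapses to a1 ⊕ a2
c(c(a1, a2), a3) collapses to a1 ⊕ a2 ⊕ a3
sorting the factors by input index: a1 ⊕ a2 ⊕ a3


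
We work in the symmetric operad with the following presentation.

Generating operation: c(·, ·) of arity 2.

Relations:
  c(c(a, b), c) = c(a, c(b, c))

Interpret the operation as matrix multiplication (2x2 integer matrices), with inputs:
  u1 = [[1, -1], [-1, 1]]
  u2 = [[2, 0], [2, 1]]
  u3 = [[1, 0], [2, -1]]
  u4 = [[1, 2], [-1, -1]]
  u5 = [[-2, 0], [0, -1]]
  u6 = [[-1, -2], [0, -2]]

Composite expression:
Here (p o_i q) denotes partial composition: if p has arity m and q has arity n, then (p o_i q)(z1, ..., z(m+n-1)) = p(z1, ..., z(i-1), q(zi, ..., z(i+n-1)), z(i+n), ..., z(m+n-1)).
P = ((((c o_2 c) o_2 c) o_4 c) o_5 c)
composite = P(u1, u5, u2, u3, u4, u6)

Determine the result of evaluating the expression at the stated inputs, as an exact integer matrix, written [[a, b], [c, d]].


[[-1, -4], [1, 4]]

c(u5, u2) = [[-4, 0], [-2, -1]]
c(u4, u6) = [[-1, -6], [1, 4]]
c(u3, c(u4, u6)) = [[-1, -6], [-3, -16]]
c(c(u5, u2), c(u3, c(u4, u6))) = [[4, 24], [5, 28]]
c(u1, c(c(u5, u2), c(u3, c(u4, u6)))) = [[-1, -4], [1, 4]]


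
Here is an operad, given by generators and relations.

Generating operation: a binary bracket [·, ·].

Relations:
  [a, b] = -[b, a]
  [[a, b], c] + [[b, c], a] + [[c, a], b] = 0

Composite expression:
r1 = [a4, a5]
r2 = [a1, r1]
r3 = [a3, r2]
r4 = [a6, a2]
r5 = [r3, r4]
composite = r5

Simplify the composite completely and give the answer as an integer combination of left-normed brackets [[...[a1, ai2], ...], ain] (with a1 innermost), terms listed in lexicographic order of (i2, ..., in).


[[[[[a1, a4], a5], a3], a2], a6] - [[[[[a1, a4], a5], a3], a6], a2] - [[[[[a1, a5], a4], a3], a2], a6] + [[[[[a1, a5], a4], a3], a6], a2]

In the tensor algebra, words opening a1 carry the a1-anchored form.
Composite bracket: [[a3, [a1, [a4, a5]]], [a6, a2]]
Applying ab - ba throughout gives 32 signed words (2^5 = 32).
Coefficients come from the a1-initial words:
  a1a4a5a3a2a6 (sign +1) contributes +[[[[[a1, a4], a5], a3], a2], a6]
  a1a4a5a3a6a2 (sign -1) contributes -[[[[[a1, a4], a5], a3], a6], a2]
  a1a5a4a3a2a6 (sign -1) contributes -[[[[[a1, a5], a4], a3], a2], a6]
  a1a5a4a3a6a2 (sign +1) contributes +[[[[[a1, a5], a4], a3], a6], a2]


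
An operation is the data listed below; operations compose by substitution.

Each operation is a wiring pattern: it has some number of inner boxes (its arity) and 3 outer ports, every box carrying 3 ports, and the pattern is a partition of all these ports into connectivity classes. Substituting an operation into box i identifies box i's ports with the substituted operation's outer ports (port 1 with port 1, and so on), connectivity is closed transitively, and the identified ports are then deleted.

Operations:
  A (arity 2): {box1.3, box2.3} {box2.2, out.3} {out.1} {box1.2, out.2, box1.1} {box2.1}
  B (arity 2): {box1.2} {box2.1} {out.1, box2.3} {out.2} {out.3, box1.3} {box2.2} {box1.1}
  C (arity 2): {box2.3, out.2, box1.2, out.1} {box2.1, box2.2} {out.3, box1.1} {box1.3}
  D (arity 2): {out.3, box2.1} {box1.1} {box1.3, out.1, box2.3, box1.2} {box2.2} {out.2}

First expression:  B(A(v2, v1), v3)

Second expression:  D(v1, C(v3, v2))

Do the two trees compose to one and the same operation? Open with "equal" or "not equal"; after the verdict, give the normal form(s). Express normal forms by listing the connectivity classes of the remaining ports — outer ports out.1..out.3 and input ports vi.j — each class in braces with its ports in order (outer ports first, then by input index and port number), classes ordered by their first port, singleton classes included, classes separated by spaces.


Reducing the first expression gives {out.1, v3.3} {out.2} {out.3, v1.2} {v1.1} {v1.3, v2.3} {v2.1, v2.2} {v3.1} {v3.2}
Reducing the second expression gives {out.1, v1.2, v1.3, v3.1} {out.2} {out.3, v2.3, v3.2} {v1.1} {v2.1, v2.2} {v3.3}
No match — not equal.

not equal: they reduce to {out.1, v3.3} {out.2} {out.3, v1.2} {v1.1} {v1.3, v2.3} {v2.1, v2.2} {v3.1} {v3.2} and {out.1, v1.2, v1.3, v3.1} {out.2} {out.3, v2.3, v3.2} {v1.1} {v2.1, v2.2} {v3.3}


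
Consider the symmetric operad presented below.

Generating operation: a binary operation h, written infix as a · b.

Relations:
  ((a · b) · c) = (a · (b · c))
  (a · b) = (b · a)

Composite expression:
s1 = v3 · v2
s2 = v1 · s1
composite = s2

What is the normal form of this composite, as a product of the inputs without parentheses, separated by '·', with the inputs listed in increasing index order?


v1 · v2 · v3

With h associative and commutative, the v-input set is all that matters.
(v3 · v2) reduces to v3 · v2
(v1 · (v3 · v2)) reduces to v1 · v3 · v2
commutativity sorts the factors: v1 · v2 · v3


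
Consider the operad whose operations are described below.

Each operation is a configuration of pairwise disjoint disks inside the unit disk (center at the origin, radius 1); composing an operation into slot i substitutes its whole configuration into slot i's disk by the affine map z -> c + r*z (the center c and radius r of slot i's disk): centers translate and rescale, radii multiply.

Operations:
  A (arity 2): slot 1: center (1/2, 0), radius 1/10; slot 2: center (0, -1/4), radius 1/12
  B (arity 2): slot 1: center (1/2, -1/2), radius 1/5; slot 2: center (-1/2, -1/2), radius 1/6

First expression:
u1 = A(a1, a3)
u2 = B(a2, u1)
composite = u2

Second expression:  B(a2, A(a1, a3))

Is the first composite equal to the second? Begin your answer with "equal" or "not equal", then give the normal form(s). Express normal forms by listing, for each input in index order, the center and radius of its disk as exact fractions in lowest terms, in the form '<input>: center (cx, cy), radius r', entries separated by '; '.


Normal form of the first expression: a1: center (-5/12, -1/2), radius 1/60; a2: center (1/2, -1/2), radius 1/5; a3: center (-1/2, -13/24), radius 1/72
Normal form of the second expression: a1: center (-5/12, -1/2), radius 1/60; a2: center (1/2, -1/2), radius 1/5; a3: center (-1/2, -13/24), radius 1/72
Both agree, so they are equal.

equal; the common form is a1: center (-5/12, -1/2), radius 1/60; a2: center (1/2, -1/2), radius 1/5; a3: center (-1/2, -13/24), radius 1/72


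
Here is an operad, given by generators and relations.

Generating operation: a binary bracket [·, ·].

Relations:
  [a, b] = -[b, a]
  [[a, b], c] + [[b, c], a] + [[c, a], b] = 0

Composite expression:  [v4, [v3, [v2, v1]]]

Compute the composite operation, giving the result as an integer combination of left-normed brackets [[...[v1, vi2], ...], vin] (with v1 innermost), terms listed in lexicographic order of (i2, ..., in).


-[[[v1, v2], v3], v4]


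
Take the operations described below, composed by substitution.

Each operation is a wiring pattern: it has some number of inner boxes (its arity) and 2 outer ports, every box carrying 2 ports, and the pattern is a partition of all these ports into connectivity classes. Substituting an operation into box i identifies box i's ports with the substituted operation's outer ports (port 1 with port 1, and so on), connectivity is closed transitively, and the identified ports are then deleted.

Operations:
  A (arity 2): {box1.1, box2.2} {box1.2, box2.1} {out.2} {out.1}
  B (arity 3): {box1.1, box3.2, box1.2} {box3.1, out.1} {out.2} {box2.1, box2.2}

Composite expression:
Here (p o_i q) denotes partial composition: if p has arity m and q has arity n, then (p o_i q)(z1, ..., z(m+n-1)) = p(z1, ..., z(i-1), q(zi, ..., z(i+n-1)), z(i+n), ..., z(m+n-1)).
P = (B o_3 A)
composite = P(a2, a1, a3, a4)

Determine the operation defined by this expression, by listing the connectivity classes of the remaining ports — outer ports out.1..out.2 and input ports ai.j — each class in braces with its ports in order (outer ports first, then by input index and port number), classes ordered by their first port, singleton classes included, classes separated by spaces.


{out.1} {out.2} {a1.1, a1.2} {a2.1, a2.2} {a3.1, a4.2} {a3.2, a4.1}

Treat the ports identified at B as solder joints: merge, then drop.
through A, on inputs (a3, a4): {out.1} {out.2} {a3.1, a4.2} {a3.2, a4.1} (out.j = stage outer ports)
through B, on inputs (a2, a1, a3, a4): {out.1} {out.2} {a1.1, a1.2} {a2.1, a2.2} {a3.1, a4.2} {a3.2, a4.1} (out.j = stage outer ports)


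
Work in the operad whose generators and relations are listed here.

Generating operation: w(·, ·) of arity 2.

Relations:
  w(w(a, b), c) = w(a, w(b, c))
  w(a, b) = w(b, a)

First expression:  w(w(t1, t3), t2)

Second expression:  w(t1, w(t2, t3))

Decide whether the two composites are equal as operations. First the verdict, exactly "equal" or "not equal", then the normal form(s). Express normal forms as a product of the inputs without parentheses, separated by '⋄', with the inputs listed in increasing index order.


Normal form of the first expression: t1 ⋄ t2 ⋄ t3
Normal form of the second expression: t1 ⋄ t2 ⋄ t3
Same normal form: equal.

equal: each reduces to t1 ⋄ t2 ⋄ t3


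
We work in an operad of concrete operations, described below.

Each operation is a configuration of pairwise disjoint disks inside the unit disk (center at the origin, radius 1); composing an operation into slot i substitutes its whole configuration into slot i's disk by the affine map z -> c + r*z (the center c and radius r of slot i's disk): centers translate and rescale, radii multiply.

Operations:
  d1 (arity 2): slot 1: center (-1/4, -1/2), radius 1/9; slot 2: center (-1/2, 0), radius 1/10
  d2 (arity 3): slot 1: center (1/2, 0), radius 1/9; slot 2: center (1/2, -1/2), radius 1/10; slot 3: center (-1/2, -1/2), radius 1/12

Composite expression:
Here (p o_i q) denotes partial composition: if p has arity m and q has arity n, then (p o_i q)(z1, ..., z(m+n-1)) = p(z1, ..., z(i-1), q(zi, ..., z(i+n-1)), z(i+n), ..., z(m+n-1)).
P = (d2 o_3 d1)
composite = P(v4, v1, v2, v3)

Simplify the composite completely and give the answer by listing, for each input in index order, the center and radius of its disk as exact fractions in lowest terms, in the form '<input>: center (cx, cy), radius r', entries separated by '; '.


Each v-disk chains the slot maps above it in d2; radii multiply.
input v4: applying the 1 nested substitution gives center (1/2, 0), radius 1/9
input v1: applying the 1 nested substitution gives center (1/2, -1/2), radius 1/10
input v2: applying the 2 nested substitutions gives center (-25/48, -13/24), radius 1/108
input v3: applying the 2 nested substitutions gives center (-13/24, -1/2), radius 1/120

v1: center (1/2, -1/2), radius 1/10; v2: center (-25/48, -13/24), radius 1/108; v3: center (-13/24, -1/2), radius 1/120; v4: center (1/2, 0), radius 1/9


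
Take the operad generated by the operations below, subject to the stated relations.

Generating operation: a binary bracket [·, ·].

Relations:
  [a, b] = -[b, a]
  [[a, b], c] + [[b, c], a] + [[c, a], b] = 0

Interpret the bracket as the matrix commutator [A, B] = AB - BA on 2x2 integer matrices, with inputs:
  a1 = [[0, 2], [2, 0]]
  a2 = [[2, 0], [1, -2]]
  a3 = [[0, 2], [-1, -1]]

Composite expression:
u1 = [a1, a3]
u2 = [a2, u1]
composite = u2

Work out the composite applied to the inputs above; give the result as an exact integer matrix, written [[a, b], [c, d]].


[a1, a3] = [[-6, -2], [2, 6]]
[a2, [a1, a3]] = [[2, -8], [-20, -2]]

[[2, -8], [-20, -2]]


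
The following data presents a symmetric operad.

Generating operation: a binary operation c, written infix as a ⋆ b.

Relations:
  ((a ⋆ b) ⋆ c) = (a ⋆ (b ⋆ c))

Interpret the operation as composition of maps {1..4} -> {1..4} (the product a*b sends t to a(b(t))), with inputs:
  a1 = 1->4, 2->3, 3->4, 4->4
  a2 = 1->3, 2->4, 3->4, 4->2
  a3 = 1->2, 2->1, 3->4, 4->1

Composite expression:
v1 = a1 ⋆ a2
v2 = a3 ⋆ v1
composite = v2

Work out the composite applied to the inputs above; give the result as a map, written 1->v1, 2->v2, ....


1->1, 2->1, 3->1, 4->4

(a1 ⋆ a2) = 1->4, 2->4, 3->4, 4->3
(a3 ⋆ (a1 ⋆ a2)) = 1->1, 2->1, 3->1, 4->4


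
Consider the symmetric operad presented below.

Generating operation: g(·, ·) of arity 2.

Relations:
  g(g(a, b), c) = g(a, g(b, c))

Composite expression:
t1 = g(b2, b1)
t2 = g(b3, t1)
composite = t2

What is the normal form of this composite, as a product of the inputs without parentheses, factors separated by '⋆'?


All parenthesizations of g agree; list the b-inputs left to right.
g(b2, b1) collapses to b2 ⋆ b1
g(b3, g(b2, b1)) collapses to b3 ⋆ b2 ⋆ b1

b3 ⋆ b2 ⋆ b1


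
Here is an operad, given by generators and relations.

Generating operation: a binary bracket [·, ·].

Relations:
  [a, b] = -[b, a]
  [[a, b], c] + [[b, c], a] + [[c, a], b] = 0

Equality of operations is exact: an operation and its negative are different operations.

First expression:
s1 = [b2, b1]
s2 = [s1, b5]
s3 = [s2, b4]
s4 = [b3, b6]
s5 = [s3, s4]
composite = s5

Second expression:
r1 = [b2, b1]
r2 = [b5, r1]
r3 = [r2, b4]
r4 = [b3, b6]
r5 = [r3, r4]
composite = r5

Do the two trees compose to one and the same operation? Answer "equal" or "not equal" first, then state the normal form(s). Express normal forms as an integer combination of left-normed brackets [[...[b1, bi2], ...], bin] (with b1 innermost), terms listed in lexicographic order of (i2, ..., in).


not equal — first -[[[[[b1, b2], b5], b4], b3], b6] + [[[[[b1, b2], b5], b4], b6], b3], second [[[[[b1, b2], b5], b4], b3], b6] - [[[[[b1, b2], b5], b4], b6], b3]


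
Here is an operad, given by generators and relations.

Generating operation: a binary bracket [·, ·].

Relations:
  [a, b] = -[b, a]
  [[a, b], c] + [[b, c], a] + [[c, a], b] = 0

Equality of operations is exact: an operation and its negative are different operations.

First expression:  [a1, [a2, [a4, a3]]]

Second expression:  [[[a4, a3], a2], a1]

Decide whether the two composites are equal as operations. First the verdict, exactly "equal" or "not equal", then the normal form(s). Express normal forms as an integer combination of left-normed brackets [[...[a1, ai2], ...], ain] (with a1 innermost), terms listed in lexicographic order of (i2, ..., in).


equal: each reduces to -[[[a1, a2], a3], a4] + [[[a1, a2], a4], a3] + [[[a1, a3], a4], a2] - [[[a1, a4], a3], a2]

The first expression, normalized: -[[[a1, a2], a3], a4] + [[[a1, a2], a4], a3] + [[[a1, a3], a4], a2] - [[[a1, a4], a3], a2]
The second expression, normalized: -[[[a1, a2], a3], a4] + [[[a1, a2], a4], a3] + [[[a1, a3], a4], a2] - [[[a1, a4], a3], a2]
Same normal form: equal.


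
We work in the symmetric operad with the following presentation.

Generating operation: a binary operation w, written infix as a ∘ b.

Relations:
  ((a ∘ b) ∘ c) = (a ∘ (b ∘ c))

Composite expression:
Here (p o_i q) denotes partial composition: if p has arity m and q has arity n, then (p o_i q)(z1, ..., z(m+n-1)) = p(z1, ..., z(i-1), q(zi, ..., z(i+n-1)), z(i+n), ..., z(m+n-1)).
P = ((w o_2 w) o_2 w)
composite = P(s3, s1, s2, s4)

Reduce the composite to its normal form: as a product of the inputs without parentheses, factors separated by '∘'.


Under associativity of w, the answer is the s's in reading order.
(s1 ∘ s2) reduces to s1 ∘ s2
((s1 ∘ s2) ∘ s4) reduces to s1 ∘ s2 ∘ s4
(s3 ∘ ((s1 ∘ s2) ∘ s4)) reduces to s3 ∘ s1 ∘ s2 ∘ s4

s3 ∘ s1 ∘ s2 ∘ s4


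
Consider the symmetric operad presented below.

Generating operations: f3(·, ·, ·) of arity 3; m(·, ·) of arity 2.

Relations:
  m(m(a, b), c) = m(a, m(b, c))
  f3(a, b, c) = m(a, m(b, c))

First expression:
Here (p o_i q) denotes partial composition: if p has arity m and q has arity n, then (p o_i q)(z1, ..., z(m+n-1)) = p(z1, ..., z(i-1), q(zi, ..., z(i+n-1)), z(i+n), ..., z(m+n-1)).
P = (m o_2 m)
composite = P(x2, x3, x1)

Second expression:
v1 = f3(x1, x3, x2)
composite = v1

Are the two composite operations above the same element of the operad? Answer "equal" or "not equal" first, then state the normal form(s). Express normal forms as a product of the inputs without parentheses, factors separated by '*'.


not equal: they reduce to x2 * x3 * x1 and x1 * x3 * x2

The first expression, normalized: x2 * x3 * x1
The second expression, normalized: x1 * x3 * x2
They disagree, so not equal.


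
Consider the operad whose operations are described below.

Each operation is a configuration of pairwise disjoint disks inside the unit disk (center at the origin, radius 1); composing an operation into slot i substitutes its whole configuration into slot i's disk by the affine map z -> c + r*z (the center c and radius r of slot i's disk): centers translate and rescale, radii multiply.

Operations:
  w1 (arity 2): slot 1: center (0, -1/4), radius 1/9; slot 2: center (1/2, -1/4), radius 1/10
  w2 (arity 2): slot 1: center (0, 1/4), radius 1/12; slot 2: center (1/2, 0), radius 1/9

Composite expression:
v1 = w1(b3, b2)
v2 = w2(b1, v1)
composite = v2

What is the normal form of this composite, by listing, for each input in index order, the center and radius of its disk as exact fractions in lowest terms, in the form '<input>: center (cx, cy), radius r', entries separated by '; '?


b1: center (0, 1/4), radius 1/12; b2: center (5/9, -1/36), radius 1/90; b3: center (1/2, -1/36), radius 1/81


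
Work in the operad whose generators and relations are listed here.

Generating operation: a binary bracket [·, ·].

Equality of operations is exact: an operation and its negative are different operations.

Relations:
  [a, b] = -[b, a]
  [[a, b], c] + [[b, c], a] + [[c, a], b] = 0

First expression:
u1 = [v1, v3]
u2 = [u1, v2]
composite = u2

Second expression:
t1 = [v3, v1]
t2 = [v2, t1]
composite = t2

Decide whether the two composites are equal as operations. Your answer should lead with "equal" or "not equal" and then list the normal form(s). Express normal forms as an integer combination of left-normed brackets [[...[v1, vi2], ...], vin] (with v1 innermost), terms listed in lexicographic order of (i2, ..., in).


equal: each reduces to [[v1, v3], v2]


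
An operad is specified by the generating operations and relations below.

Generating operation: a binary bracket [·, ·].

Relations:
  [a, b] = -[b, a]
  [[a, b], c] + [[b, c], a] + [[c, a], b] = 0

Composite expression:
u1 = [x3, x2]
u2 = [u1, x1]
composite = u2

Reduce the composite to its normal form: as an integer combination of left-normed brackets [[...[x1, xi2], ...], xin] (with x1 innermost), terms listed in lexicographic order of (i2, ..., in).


Antisymmetry and Jacobi reduce to x1-anchored left-normed brackets.
Composite bracket: [[x3, x2], x1]
Applying ab - ba throughout gives 4 signed words (2^2 = 4).
Only words starting with x1 matter:
  the word x1x2x3 carries sign +1 and contributes +[[x1, x2], x3]
  the word x1x3x2 carries sign -1 and contributes -[[x1, x3], x2]

[[x1, x2], x3] - [[x1, x3], x2]


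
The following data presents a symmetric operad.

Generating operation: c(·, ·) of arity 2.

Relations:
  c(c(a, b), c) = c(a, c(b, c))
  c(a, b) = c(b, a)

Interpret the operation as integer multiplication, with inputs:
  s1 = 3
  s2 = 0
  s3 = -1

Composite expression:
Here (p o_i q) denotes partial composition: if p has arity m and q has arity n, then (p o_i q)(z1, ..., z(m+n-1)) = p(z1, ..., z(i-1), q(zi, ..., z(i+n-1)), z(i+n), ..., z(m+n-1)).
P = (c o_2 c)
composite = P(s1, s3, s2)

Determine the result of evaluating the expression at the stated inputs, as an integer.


0

c(s3, s2) = 0
c(s1, c(s3, s2)) = 0


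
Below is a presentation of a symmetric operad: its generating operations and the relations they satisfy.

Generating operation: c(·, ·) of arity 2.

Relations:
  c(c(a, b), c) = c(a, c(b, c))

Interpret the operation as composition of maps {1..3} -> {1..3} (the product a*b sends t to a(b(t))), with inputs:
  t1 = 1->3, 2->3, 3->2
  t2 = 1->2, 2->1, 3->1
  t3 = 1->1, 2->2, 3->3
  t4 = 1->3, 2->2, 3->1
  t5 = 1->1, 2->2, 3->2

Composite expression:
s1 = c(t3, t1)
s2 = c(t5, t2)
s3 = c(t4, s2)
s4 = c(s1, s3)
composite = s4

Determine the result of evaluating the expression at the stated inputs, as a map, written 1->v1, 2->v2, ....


c(t3, t1) = 1->3, 2->3, 3->2
c(t5, t2) = 1->2, 2->1, 3->1
c(t4, c(t5, t2)) = 1->2, 2->3, 3->3
c(c(t3, t1), c(t4, c(t5, t2))) = 1->3, 2->2, 3->2

1->3, 2->2, 3->2


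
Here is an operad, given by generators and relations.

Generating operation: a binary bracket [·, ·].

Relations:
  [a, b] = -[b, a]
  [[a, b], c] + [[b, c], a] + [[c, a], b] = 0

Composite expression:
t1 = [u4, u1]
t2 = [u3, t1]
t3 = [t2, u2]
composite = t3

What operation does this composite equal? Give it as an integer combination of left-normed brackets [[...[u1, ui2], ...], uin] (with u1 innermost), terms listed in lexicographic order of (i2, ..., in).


[[[u1, u4], u3], u2]

Antisymmetry and Jacobi reduce to u1-anchored left-normed brackets.
Composite bracket: [[u3, [u4, u1]], u2]
Under [a, b] = ab - ba we get 8 signed associative words (2^3 = 8).
Keep just the words that open with u1:
  from u1u4u3u2, sign +1: term +[[[u1, u4], u3], u2]


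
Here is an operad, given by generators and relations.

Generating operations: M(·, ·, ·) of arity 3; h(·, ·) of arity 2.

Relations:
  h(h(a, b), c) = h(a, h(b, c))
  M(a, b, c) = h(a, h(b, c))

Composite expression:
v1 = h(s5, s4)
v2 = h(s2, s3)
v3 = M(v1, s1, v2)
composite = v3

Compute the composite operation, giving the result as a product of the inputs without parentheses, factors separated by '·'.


All parenthesizations of M agree; list the s-inputs left to right.
h(s5, s4) spells out as s5 · s4
h(s2, s3) spells out as s2 · s3
M(h(s5, s4), s1, h(s2, s3)) spells out as s5 · s4 · s1 · s2 · s3

s5 · s4 · s1 · s2 · s3


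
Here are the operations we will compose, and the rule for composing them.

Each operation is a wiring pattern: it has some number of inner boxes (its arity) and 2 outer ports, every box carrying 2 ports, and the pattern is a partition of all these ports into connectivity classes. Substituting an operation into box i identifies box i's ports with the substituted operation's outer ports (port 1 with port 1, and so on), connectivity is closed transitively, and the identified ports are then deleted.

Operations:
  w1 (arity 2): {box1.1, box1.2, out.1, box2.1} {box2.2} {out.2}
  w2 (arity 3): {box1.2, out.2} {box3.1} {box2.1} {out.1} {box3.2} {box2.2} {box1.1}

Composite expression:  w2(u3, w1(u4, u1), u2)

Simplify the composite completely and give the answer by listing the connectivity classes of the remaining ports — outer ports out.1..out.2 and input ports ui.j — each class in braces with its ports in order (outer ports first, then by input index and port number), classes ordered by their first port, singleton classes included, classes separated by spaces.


{out.1} {out.2, u3.2} {u1.1, u4.1, u4.2} {u1.2} {u2.1} {u2.2} {u3.1}

Two ports join when wires chain via w2-identified ports.
stage w1: inputs (u4, u1), connectivity {out.1, u1.1, u4.1, u4.2} {out.2} {u1.2}, out.j its boundary
stage w2: inputs (u3, u4, u1, u2), connectivity {out.1} {out.2, u3.2} {u1.1, u4.1, u4.2} {u1.2} {u2.1} {u2.2} {u3.1}, out.j its boundary


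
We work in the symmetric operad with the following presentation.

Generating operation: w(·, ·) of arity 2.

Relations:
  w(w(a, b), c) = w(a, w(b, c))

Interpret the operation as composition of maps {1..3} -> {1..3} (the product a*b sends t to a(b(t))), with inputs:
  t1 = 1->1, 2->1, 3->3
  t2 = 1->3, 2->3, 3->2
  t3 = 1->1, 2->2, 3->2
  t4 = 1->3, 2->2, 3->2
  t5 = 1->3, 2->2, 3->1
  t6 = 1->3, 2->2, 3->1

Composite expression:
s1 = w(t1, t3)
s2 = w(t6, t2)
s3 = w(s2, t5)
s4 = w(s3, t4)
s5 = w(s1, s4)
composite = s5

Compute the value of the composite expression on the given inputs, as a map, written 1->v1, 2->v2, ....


1->1, 2->1, 3->1


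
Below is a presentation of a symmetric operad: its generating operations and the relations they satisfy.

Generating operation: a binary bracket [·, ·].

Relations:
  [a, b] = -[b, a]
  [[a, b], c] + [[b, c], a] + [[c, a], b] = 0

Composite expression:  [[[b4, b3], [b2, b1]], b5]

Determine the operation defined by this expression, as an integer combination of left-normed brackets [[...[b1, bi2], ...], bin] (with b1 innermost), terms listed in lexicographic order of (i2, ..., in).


-[[[[b1, b2], b3], b4], b5] + [[[[b1, b2], b4], b3], b5]

In the tensor algebra, words opening b1 carry the b1-anchored form.
Composite bracket: [[[b4, b3], [b2, b1]], b5]
The bracket unfolds into 16 signed words via [a, b] = ab - ba (2^4 = 16).
Keep just the words that open with b1:
  word b1b2b3b4b5 has sign -1, contributing -[[[[b1, b2], b3], b4], b5]
  word b1b2b4b3b5 has sign +1, contributing +[[[[b1, b2], b4], b3], b5]


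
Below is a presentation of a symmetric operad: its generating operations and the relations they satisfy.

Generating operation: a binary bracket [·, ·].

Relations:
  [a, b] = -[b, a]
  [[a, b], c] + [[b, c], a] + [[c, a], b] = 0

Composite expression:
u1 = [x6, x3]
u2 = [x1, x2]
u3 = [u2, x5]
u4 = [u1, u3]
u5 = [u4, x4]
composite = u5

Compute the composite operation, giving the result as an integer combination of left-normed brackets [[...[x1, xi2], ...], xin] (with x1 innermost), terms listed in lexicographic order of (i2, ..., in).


Left-normed coefficients sit on the x1-initial expansion words.
Composite bracket: [[[x6, x3], [[x1, x2], x5]], x4]
Under [a, b] = ab - ba we get 32 signed associative words (2^5 = 32).
Collect the words opening with x1:
  from x1x2x5x3x6x4, sign +1: term +[[[[[x1, x2], x5], x3], x6], x4]
  from x1x2x5x6x3x4, sign -1: term -[[[[[x1, x2], x5], x6], x3], x4]

[[[[[x1, x2], x5], x3], x6], x4] - [[[[[x1, x2], x5], x6], x3], x4]


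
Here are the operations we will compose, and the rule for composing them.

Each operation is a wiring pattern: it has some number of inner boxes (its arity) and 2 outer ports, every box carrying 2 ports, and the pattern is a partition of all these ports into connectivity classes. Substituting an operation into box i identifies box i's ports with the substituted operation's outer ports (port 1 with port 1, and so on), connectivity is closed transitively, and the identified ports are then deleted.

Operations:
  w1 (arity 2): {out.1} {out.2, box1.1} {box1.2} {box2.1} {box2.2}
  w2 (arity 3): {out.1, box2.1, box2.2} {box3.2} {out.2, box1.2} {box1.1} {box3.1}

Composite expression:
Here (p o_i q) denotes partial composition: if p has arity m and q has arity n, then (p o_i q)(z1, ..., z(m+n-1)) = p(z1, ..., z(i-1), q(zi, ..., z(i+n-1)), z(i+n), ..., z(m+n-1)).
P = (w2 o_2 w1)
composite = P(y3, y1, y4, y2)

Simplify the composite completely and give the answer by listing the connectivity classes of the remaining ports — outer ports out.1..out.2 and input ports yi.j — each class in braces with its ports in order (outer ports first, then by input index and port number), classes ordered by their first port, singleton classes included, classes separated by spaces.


{out.1, y1.1} {out.2, y3.2} {y1.2} {y2.1} {y2.2} {y3.1} {y4.1} {y4.2}

Two ports join when wires chain via w2-identified ports.
w1 over (y1, y4) gives {out.1} {out.2, y1.1} {y1.2} {y4.1} {y4.2}, out.j being that stage's outer ports
w2 over (y3, y1, y4, y2) gives {out.1, y1.1} {out.2, y3.2} {y1.2} {y2.1} {y2.2} {y3.1} {y4.1} {y4.2}, out.j being that stage's outer ports


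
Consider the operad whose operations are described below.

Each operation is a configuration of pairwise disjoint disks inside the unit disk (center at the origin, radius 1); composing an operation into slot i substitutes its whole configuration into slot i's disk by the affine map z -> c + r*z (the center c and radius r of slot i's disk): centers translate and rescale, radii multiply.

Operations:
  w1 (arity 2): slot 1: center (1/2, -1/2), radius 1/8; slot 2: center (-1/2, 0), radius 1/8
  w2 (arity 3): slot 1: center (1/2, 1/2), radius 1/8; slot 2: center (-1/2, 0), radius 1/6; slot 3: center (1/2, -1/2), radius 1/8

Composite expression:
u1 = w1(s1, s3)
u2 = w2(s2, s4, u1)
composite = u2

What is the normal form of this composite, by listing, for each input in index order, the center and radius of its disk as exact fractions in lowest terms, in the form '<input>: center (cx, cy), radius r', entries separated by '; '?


Follow each s-input down from w2: c' goes to c + r*c', radius to r*r'.
input s2: composing its 1 substitution step yields center (1/2, 1/2), radius 1/8
input s4: composing its 1 substitution step yields center (-1/2, 0), radius 1/6
input s1: composing its 2 substitution steps yields center (9/16, -9/16), radius 1/64
input s3: composing its 2 substitution steps yields center (7/16, -1/2), radius 1/64

s1: center (9/16, -9/16), radius 1/64; s2: center (1/2, 1/2), radius 1/8; s3: center (7/16, -1/2), radius 1/64; s4: center (-1/2, 0), radius 1/6


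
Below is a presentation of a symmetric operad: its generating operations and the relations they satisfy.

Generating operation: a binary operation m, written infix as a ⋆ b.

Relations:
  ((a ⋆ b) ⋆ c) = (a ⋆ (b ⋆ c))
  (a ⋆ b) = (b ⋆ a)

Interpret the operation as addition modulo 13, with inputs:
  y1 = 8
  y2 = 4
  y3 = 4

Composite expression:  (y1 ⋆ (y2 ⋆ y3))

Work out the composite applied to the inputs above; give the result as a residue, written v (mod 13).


3 (mod 13)


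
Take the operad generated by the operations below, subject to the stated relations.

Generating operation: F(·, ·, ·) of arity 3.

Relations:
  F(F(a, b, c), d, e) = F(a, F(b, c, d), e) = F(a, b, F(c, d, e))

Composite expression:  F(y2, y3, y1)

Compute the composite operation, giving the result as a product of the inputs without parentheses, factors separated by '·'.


y2 · y3 · y1

Every regrouping of F is equal, so read the y-inputs in written order.
F(y2, y3, y1) collapses to y2 · y3 · y1


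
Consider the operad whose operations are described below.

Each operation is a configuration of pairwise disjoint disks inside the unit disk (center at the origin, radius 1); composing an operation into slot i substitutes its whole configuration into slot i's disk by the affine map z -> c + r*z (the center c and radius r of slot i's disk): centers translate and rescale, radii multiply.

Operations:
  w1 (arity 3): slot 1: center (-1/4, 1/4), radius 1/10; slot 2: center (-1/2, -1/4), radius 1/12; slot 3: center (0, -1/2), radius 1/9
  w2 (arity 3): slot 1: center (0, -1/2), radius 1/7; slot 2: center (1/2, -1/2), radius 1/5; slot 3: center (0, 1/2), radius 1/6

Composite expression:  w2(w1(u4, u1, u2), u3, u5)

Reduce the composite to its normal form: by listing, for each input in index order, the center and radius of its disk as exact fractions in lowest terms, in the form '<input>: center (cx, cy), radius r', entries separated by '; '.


u1: center (-1/14, -15/28), radius 1/84; u2: center (0, -4/7), radius 1/63; u3: center (1/2, -1/2), radius 1/5; u4: center (-1/28, -13/28), radius 1/70; u5: center (0, 1/2), radius 1/6

Nesting under w2 composes maps z -> c + r*z down each u-path.
u4: after 2 affine steps, its disk has center (-1/28, -13/28), radius 1/70
u1: after 2 affine steps, its disk has center (-1/14, -15/28), radius 1/84
u2: after 2 affine steps, its disk has center (0, -4/7), radius 1/63
u3: after 1 affine step, its disk has center (1/2, -1/2), radius 1/5
u5: after 1 affine step, its disk has center (0, 1/2), radius 1/6


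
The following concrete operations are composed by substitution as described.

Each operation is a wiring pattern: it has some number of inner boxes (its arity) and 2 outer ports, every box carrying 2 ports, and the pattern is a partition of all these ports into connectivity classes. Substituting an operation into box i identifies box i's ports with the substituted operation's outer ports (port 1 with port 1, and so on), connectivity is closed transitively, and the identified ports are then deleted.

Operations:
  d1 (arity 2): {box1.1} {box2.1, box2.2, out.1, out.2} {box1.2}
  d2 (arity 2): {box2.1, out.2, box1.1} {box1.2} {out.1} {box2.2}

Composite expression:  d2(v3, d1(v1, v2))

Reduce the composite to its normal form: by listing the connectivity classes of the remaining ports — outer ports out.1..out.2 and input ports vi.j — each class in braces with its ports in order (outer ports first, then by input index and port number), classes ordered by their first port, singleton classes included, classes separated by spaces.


Treat the ports identified at d2 as solder joints: merge, then drop.
composing d1 on (v1, v2), with out.j its own outer ports: {out.1, out.2, v2.1, v2.2} {v1.1} {v1.2}
composing d2 on (v3, v1, v2), with out.j its own outer ports: {out.1} {out.2, v2.1, v2.2, v3.1} {v1.1} {v1.2} {v3.2}

{out.1} {out.2, v2.1, v2.2, v3.1} {v1.1} {v1.2} {v3.2}
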